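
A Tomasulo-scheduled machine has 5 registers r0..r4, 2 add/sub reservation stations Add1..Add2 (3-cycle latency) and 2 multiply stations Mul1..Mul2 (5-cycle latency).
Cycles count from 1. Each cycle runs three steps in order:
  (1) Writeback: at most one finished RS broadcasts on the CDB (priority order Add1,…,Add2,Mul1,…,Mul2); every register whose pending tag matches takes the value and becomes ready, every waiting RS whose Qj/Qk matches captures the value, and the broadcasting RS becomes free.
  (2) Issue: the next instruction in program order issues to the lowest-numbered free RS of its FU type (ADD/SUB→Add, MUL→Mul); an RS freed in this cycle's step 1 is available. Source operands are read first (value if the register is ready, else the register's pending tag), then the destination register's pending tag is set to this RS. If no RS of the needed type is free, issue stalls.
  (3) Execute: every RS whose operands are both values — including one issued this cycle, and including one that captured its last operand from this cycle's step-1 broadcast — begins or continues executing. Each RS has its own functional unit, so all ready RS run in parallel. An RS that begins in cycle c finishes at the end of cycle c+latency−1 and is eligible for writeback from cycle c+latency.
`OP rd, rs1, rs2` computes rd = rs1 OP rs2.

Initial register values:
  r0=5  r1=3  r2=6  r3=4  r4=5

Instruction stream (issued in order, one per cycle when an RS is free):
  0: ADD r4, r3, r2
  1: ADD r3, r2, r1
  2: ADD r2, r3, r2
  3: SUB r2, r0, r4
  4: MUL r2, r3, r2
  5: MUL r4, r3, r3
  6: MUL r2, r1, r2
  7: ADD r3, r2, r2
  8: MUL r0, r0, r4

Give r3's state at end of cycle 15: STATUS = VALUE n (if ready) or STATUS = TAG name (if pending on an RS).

cycle 1: issue ADD r4<-Add1 // r0:5,r1:3,r2:6,r3:4,r4:Add1
cycle 2: issue ADD r3<-Add2 // r0:5,r1:3,r2:6,r3:Add2,r4:Add1
cycle 3: stall // r0:5,r1:3,r2:6,r3:Add2,r4:Add1
cycle 4: CDB Add1=10; issue ADD r2<-Add1 // r0:5,r1:3,r2:Add1,r3:Add2,r4:10
cycle 5: CDB Add2=9; issue SUB r2<-Add2 // r0:5,r1:3,r2:Add2,r3:9,r4:10
cycle 6: issue MUL r2<-Mul1 // r0:5,r1:3,r2:Mul1,r3:9,r4:10
cycle 7: issue MUL r4<-Mul2 // r0:5,r1:3,r2:Mul1,r3:9,r4:Mul2
cycle 8: CDB Add1=15; stall // r0:5,r1:3,r2:Mul1,r3:9,r4:Mul2
cycle 9: CDB Add2=-5; stall // r0:5,r1:3,r2:Mul1,r3:9,r4:Mul2
cycle 10: stall // r0:5,r1:3,r2:Mul1,r3:9,r4:Mul2
cycle 11: stall // r0:5,r1:3,r2:Mul1,r3:9,r4:Mul2
cycle 12: CDB Mul2=81; issue MUL r2<-Mul2 // r0:5,r1:3,r2:Mul2,r3:9,r4:81
cycle 13: issue ADD r3<-Add1 // r0:5,r1:3,r2:Mul2,r3:Add1,r4:81
cycle 14: CDB Mul1=-45; issue MUL r0<-Mul1 // r0:Mul1,r1:3,r2:Mul2,r3:Add1,r4:81
cycle 15: - // r0:Mul1,r1:3,r2:Mul2,r3:Add1,r4:81

STATUS = TAG Add1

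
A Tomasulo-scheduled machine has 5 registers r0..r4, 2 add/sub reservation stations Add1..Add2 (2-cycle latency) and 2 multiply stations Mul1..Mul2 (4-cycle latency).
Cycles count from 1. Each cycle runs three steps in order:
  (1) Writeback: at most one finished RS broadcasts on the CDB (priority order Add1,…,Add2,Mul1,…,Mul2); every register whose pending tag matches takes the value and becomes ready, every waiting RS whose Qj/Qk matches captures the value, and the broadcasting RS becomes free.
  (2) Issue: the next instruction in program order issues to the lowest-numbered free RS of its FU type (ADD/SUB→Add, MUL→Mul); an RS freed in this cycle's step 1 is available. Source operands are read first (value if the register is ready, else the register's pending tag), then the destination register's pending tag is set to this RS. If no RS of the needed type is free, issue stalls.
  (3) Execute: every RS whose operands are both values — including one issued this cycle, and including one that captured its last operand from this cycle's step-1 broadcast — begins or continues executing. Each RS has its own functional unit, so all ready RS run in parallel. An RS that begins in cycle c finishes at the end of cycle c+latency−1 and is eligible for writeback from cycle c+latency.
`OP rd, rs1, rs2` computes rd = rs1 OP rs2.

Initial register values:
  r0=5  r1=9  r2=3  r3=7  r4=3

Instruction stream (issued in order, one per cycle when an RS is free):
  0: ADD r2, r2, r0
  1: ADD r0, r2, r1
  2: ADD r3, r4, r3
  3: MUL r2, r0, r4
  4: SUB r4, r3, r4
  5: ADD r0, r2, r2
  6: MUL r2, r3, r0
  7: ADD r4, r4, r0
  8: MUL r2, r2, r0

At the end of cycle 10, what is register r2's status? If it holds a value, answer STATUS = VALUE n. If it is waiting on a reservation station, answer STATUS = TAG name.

STATUS = TAG Mul1

cycle 1: issue ADD r2<-Add1 // r0:5,r1:9,r2:Add1,r3:7,r4:3
cycle 2: issue ADD r0<-Add2 // r0:Add2,r1:9,r2:Add1,r3:7,r4:3
cycle 3: CDB Add1=8; issue ADD r3<-Add1 // r0:Add2,r1:9,r2:8,r3:Add1,r4:3
cycle 4: issue MUL r2<-Mul1 // r0:Add2,r1:9,r2:Mul1,r3:Add1,r4:3
cycle 5: CDB Add1=10; issue SUB r4<-Add1 // r0:Add2,r1:9,r2:Mul1,r3:10,r4:Add1
cycle 6: CDB Add2=17; issue ADD r0<-Add2 // r0:Add2,r1:9,r2:Mul1,r3:10,r4:Add1
cycle 7: CDB Add1=7; issue MUL r2<-Mul2 // r0:Add2,r1:9,r2:Mul2,r3:10,r4:7
cycle 8: issue ADD r4<-Add1 // r0:Add2,r1:9,r2:Mul2,r3:10,r4:Add1
cycle 9: stall // r0:Add2,r1:9,r2:Mul2,r3:10,r4:Add1
cycle 10: CDB Mul1=51; issue MUL r2<-Mul1 // r0:Add2,r1:9,r2:Mul1,r3:10,r4:Add1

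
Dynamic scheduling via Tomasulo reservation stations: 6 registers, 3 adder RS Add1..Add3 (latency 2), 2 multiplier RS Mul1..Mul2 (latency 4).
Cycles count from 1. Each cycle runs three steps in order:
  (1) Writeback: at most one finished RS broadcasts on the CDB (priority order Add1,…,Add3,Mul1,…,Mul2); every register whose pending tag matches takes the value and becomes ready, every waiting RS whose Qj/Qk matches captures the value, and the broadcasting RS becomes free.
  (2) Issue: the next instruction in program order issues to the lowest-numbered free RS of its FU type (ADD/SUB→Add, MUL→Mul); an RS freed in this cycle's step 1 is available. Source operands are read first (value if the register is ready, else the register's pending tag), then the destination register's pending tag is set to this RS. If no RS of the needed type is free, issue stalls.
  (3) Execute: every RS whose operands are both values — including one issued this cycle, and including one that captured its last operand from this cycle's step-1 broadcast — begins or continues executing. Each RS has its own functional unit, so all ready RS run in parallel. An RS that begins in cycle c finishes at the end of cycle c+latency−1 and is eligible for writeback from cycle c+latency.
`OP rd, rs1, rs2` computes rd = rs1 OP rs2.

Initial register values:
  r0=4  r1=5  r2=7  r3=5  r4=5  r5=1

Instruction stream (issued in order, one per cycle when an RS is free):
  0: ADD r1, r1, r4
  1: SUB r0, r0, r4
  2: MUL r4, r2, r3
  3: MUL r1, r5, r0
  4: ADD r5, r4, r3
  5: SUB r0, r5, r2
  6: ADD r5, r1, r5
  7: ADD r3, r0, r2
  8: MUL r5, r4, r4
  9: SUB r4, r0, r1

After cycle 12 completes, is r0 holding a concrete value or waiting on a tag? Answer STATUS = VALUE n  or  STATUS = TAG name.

STATUS = VALUE 33

  c1: issue ADD r1<-Add1  regs: r0:4,r1:Add1,r2:7,r3:5,r4:5,r5:1
  c2: issue SUB r0<-Add2  regs: r0:Add2,r1:Add1,r2:7,r3:5,r4:5,r5:1
  c3: CDB Add1=10; issue MUL r4<-Mul1  regs: r0:Add2,r1:10,r2:7,r3:5,r4:Mul1,r5:1
  c4: CDB Add2=-1; issue MUL r1<-Mul2  regs: r0:-1,r1:Mul2,r2:7,r3:5,r4:Mul1,r5:1
  c5: issue ADD r5<-Add1  regs: r0:-1,r1:Mul2,r2:7,r3:5,r4:Mul1,r5:Add1
  c6: issue SUB r0<-Add2  regs: r0:Add2,r1:Mul2,r2:7,r3:5,r4:Mul1,r5:Add1
  c7: CDB Mul1=35; issue ADD r5<-Add3  regs: r0:Add2,r1:Mul2,r2:7,r3:5,r4:35,r5:Add3
  c8: CDB Mul2=-1; stall  regs: r0:Add2,r1:-1,r2:7,r3:5,r4:35,r5:Add3
  c9: CDB Add1=40; issue ADD r3<-Add1  regs: r0:Add2,r1:-1,r2:7,r3:Add1,r4:35,r5:Add3
  c10: issue MUL r5<-Mul1  regs: r0:Add2,r1:-1,r2:7,r3:Add1,r4:35,r5:Mul1
  c11: CDB Add2=33; issue SUB r4<-Add2  regs: r0:33,r1:-1,r2:7,r3:Add1,r4:Add2,r5:Mul1
  c12: CDB Add3=39  regs: r0:33,r1:-1,r2:7,r3:Add1,r4:Add2,r5:Mul1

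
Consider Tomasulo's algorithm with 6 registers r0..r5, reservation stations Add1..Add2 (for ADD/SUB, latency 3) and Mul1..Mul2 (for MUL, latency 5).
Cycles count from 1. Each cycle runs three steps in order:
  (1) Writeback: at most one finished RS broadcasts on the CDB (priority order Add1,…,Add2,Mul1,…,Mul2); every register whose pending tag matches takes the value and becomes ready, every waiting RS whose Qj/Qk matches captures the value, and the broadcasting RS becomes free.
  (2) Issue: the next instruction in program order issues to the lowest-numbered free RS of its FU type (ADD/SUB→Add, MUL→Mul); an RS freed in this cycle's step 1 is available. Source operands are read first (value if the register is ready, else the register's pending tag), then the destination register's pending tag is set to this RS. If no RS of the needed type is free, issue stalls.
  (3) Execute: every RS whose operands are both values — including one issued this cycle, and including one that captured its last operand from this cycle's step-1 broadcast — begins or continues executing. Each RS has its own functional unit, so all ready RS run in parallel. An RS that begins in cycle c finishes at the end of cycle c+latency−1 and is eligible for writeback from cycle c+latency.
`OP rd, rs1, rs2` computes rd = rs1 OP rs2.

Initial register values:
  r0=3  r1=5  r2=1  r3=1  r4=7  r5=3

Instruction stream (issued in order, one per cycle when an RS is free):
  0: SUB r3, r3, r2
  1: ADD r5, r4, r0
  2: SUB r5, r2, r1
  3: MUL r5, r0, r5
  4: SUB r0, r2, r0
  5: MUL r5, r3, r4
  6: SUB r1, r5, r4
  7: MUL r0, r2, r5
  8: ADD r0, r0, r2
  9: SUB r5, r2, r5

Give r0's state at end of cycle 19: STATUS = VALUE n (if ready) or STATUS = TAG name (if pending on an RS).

  c1: issue SUB r3<-Add1  regs: r0:3,r1:5,r2:1,r3:Add1,r4:7,r5:3
  c2: issue ADD r5<-Add2  regs: r0:3,r1:5,r2:1,r3:Add1,r4:7,r5:Add2
  c3: stall  regs: r0:3,r1:5,r2:1,r3:Add1,r4:7,r5:Add2
  c4: CDB Add1=0; issue SUB r5<-Add1  regs: r0:3,r1:5,r2:1,r3:0,r4:7,r5:Add1
  c5: CDB Add2=10; issue MUL r5<-Mul1  regs: r0:3,r1:5,r2:1,r3:0,r4:7,r5:Mul1
  c6: issue SUB r0<-Add2  regs: r0:Add2,r1:5,r2:1,r3:0,r4:7,r5:Mul1
  c7: CDB Add1=-4; issue MUL r5<-Mul2  regs: r0:Add2,r1:5,r2:1,r3:0,r4:7,r5:Mul2
  c8: issue SUB r1<-Add1  regs: r0:Add2,r1:Add1,r2:1,r3:0,r4:7,r5:Mul2
  c9: CDB Add2=-2; stall  regs: r0:-2,r1:Add1,r2:1,r3:0,r4:7,r5:Mul2
  c10: stall  regs: r0:-2,r1:Add1,r2:1,r3:0,r4:7,r5:Mul2
  c11: stall  regs: r0:-2,r1:Add1,r2:1,r3:0,r4:7,r5:Mul2
  c12: CDB Mul1=-12; issue MUL r0<-Mul1  regs: r0:Mul1,r1:Add1,r2:1,r3:0,r4:7,r5:Mul2
  c13: CDB Mul2=0; issue ADD r0<-Add2  regs: r0:Add2,r1:Add1,r2:1,r3:0,r4:7,r5:0
  c14: stall  regs: r0:Add2,r1:Add1,r2:1,r3:0,r4:7,r5:0
  c15: stall  regs: r0:Add2,r1:Add1,r2:1,r3:0,r4:7,r5:0
  c16: CDB Add1=-7; issue SUB r5<-Add1  regs: r0:Add2,r1:-7,r2:1,r3:0,r4:7,r5:Add1
  c17: -  regs: r0:Add2,r1:-7,r2:1,r3:0,r4:7,r5:Add1
  c18: CDB Mul1=0  regs: r0:Add2,r1:-7,r2:1,r3:0,r4:7,r5:Add1
  c19: CDB Add1=1  regs: r0:Add2,r1:-7,r2:1,r3:0,r4:7,r5:1

STATUS = TAG Add2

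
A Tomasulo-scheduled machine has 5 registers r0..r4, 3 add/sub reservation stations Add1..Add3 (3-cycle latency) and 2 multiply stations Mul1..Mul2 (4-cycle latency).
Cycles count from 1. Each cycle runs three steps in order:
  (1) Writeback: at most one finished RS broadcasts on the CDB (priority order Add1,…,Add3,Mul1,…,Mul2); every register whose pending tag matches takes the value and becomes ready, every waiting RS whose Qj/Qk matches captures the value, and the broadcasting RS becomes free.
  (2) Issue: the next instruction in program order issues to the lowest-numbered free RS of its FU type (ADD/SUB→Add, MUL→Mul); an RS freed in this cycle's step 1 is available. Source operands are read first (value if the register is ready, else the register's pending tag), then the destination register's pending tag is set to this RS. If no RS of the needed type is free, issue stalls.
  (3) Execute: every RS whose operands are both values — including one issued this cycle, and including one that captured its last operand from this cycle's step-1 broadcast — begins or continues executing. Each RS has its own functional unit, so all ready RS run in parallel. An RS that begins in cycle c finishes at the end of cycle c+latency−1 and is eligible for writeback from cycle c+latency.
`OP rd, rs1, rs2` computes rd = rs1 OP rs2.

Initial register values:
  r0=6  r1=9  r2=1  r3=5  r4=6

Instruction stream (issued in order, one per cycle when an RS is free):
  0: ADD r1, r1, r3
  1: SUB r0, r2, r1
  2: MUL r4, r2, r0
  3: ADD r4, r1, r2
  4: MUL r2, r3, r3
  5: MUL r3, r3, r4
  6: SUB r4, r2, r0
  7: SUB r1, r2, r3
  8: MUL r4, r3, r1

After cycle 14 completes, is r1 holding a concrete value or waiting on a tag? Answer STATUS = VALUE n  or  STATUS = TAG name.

STATUS = TAG Add2

cycle 1: issue ADD r1<-Add1 // r0:6,r1:Add1,r2:1,r3:5,r4:6
cycle 2: issue SUB r0<-Add2 // r0:Add2,r1:Add1,r2:1,r3:5,r4:6
cycle 3: issue MUL r4<-Mul1 // r0:Add2,r1:Add1,r2:1,r3:5,r4:Mul1
cycle 4: CDB Add1=14; issue ADD r4<-Add1 // r0:Add2,r1:14,r2:1,r3:5,r4:Add1
cycle 5: issue MUL r2<-Mul2 // r0:Add2,r1:14,r2:Mul2,r3:5,r4:Add1
cycle 6: stall // r0:Add2,r1:14,r2:Mul2,r3:5,r4:Add1
cycle 7: CDB Add1=15; stall // r0:Add2,r1:14,r2:Mul2,r3:5,r4:15
cycle 8: CDB Add2=-13; stall // r0:-13,r1:14,r2:Mul2,r3:5,r4:15
cycle 9: CDB Mul2=25; issue MUL r3<-Mul2 // r0:-13,r1:14,r2:25,r3:Mul2,r4:15
cycle 10: issue SUB r4<-Add1 // r0:-13,r1:14,r2:25,r3:Mul2,r4:Add1
cycle 11: issue SUB r1<-Add2 // r0:-13,r1:Add2,r2:25,r3:Mul2,r4:Add1
cycle 12: CDB Mul1=-13; issue MUL r4<-Mul1 // r0:-13,r1:Add2,r2:25,r3:Mul2,r4:Mul1
cycle 13: CDB Add1=38 // r0:-13,r1:Add2,r2:25,r3:Mul2,r4:Mul1
cycle 14: CDB Mul2=75 // r0:-13,r1:Add2,r2:25,r3:75,r4:Mul1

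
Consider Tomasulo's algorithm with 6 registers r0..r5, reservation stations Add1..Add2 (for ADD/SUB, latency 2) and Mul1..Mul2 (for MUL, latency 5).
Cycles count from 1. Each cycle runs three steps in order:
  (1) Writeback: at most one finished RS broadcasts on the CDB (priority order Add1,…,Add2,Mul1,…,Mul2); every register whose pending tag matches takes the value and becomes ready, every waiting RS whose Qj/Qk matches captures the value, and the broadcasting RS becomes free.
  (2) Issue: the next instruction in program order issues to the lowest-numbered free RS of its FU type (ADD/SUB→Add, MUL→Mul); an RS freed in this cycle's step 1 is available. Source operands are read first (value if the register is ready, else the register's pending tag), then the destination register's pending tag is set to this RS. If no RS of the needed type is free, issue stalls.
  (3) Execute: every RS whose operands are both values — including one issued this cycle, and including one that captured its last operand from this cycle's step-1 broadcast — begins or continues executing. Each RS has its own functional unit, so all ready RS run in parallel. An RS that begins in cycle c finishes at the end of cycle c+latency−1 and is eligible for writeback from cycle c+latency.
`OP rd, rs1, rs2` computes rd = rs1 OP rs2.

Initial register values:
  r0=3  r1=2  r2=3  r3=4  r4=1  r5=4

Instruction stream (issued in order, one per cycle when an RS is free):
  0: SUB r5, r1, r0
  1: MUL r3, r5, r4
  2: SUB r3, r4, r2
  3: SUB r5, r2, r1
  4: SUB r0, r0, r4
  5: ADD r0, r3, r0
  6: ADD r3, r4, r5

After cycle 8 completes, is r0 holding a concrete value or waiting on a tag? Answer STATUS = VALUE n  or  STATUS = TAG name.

STATUS = TAG Add2

  c1: issue SUB r5<-Add1  regs: r0:3,r1:2,r2:3,r3:4,r4:1,r5:Add1
  c2: issue MUL r3<-Mul1  regs: r0:3,r1:2,r2:3,r3:Mul1,r4:1,r5:Add1
  c3: CDB Add1=-1; issue SUB r3<-Add1  regs: r0:3,r1:2,r2:3,r3:Add1,r4:1,r5:-1
  c4: issue SUB r5<-Add2  regs: r0:3,r1:2,r2:3,r3:Add1,r4:1,r5:Add2
  c5: CDB Add1=-2; issue SUB r0<-Add1  regs: r0:Add1,r1:2,r2:3,r3:-2,r4:1,r5:Add2
  c6: CDB Add2=1; issue ADD r0<-Add2  regs: r0:Add2,r1:2,r2:3,r3:-2,r4:1,r5:1
  c7: CDB Add1=2; issue ADD r3<-Add1  regs: r0:Add2,r1:2,r2:3,r3:Add1,r4:1,r5:1
  c8: CDB Mul1=-1  regs: r0:Add2,r1:2,r2:3,r3:Add1,r4:1,r5:1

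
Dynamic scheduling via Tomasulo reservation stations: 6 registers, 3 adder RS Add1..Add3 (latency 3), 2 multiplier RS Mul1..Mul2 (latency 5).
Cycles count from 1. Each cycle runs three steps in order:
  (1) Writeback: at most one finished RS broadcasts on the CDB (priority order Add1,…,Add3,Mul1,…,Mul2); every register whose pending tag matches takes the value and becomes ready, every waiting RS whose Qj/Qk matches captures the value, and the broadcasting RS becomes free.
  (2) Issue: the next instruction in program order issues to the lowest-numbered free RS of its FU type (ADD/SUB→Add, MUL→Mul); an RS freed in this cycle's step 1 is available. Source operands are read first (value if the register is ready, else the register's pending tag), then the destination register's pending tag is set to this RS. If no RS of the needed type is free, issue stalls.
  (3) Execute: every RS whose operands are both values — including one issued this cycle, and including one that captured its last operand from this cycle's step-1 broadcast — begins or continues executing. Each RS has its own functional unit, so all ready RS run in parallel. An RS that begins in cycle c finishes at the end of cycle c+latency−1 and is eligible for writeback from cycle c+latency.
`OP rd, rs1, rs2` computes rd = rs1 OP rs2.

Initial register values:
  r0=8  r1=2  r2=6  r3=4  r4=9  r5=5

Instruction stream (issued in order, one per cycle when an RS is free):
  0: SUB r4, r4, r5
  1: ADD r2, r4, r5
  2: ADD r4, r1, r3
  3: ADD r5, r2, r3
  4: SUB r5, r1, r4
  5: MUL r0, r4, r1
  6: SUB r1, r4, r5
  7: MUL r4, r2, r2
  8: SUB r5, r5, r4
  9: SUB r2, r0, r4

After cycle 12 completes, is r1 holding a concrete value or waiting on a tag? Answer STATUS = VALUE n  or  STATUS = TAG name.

c1: issue SUB r4<-Add1 | r0:8,r1:2,r2:6,r3:4,r4:Add1,r5:5
c2: issue ADD r2<-Add2 | r0:8,r1:2,r2:Add2,r3:4,r4:Add1,r5:5
c3: issue ADD r4<-Add3 | r0:8,r1:2,r2:Add2,r3:4,r4:Add3,r5:5
c4: CDB Add1=4; issue ADD r5<-Add1 | r0:8,r1:2,r2:Add2,r3:4,r4:Add3,r5:Add1
c5: stall | r0:8,r1:2,r2:Add2,r3:4,r4:Add3,r5:Add1
c6: CDB Add3=6; issue SUB r5<-Add3 | r0:8,r1:2,r2:Add2,r3:4,r4:6,r5:Add3
c7: CDB Add2=9; issue MUL r0<-Mul1 | r0:Mul1,r1:2,r2:9,r3:4,r4:6,r5:Add3
c8: issue SUB r1<-Add2 | r0:Mul1,r1:Add2,r2:9,r3:4,r4:6,r5:Add3
c9: CDB Add3=-4; issue MUL r4<-Mul2 | r0:Mul1,r1:Add2,r2:9,r3:4,r4:Mul2,r5:-4
c10: CDB Add1=13; issue SUB r5<-Add1 | r0:Mul1,r1:Add2,r2:9,r3:4,r4:Mul2,r5:Add1
c11: issue SUB r2<-Add3 | r0:Mul1,r1:Add2,r2:Add3,r3:4,r4:Mul2,r5:Add1
c12: CDB Add2=10 | r0:Mul1,r1:10,r2:Add3,r3:4,r4:Mul2,r5:Add1

STATUS = VALUE 10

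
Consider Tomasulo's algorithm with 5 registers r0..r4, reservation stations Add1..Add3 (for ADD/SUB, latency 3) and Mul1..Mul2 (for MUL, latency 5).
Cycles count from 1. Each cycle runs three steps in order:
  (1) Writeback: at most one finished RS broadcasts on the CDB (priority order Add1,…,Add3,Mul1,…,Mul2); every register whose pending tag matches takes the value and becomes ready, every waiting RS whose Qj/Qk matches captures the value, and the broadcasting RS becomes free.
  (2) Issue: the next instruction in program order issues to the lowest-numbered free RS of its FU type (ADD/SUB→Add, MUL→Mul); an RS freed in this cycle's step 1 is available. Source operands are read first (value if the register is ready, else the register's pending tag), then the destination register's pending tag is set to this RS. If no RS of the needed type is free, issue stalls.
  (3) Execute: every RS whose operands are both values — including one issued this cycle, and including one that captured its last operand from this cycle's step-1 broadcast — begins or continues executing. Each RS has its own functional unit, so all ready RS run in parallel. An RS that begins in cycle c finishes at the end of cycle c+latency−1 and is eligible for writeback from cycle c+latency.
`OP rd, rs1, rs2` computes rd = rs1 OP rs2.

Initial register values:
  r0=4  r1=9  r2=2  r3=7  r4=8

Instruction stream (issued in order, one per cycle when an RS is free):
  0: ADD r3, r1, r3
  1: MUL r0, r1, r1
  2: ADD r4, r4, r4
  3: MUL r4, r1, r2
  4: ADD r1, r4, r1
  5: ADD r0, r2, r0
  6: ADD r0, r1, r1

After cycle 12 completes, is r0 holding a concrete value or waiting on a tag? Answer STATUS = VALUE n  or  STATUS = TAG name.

cycle 1: issue ADD r3<-Add1 // r0:4,r1:9,r2:2,r3:Add1,r4:8
cycle 2: issue MUL r0<-Mul1 // r0:Mul1,r1:9,r2:2,r3:Add1,r4:8
cycle 3: issue ADD r4<-Add2 // r0:Mul1,r1:9,r2:2,r3:Add1,r4:Add2
cycle 4: CDB Add1=16; issue MUL r4<-Mul2 // r0:Mul1,r1:9,r2:2,r3:16,r4:Mul2
cycle 5: issue ADD r1<-Add1 // r0:Mul1,r1:Add1,r2:2,r3:16,r4:Mul2
cycle 6: CDB Add2=16; issue ADD r0<-Add2 // r0:Add2,r1:Add1,r2:2,r3:16,r4:Mul2
cycle 7: CDB Mul1=81; issue ADD r0<-Add3 // r0:Add3,r1:Add1,r2:2,r3:16,r4:Mul2
cycle 8: - // r0:Add3,r1:Add1,r2:2,r3:16,r4:Mul2
cycle 9: CDB Mul2=18 // r0:Add3,r1:Add1,r2:2,r3:16,r4:18
cycle 10: CDB Add2=83 // r0:Add3,r1:Add1,r2:2,r3:16,r4:18
cycle 11: - // r0:Add3,r1:Add1,r2:2,r3:16,r4:18
cycle 12: CDB Add1=27 // r0:Add3,r1:27,r2:2,r3:16,r4:18

STATUS = TAG Add3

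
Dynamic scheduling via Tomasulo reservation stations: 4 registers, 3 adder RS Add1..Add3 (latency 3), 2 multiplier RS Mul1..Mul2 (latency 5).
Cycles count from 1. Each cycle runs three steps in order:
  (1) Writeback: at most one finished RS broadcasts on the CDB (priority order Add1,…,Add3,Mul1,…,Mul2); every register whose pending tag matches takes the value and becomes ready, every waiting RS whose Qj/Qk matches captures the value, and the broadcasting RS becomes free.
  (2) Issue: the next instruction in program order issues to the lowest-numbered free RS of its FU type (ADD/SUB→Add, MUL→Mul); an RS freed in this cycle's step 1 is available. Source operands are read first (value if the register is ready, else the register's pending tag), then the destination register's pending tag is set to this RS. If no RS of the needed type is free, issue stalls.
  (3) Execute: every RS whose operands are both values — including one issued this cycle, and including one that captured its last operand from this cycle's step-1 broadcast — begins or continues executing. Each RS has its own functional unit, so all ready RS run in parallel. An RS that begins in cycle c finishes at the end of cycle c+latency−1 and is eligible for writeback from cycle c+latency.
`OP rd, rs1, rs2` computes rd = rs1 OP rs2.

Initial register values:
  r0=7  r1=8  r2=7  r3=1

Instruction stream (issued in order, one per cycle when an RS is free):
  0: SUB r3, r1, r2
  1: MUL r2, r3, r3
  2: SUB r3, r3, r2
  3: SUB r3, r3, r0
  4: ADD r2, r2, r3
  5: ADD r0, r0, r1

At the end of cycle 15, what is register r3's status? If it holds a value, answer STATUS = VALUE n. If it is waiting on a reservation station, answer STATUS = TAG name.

cycle 1: issue SUB r3<-Add1 // r0:7,r1:8,r2:7,r3:Add1
cycle 2: issue MUL r2<-Mul1 // r0:7,r1:8,r2:Mul1,r3:Add1
cycle 3: issue SUB r3<-Add2 // r0:7,r1:8,r2:Mul1,r3:Add2
cycle 4: CDB Add1=1; issue SUB r3<-Add1 // r0:7,r1:8,r2:Mul1,r3:Add1
cycle 5: issue ADD r2<-Add3 // r0:7,r1:8,r2:Add3,r3:Add1
cycle 6: stall // r0:7,r1:8,r2:Add3,r3:Add1
cycle 7: stall // r0:7,r1:8,r2:Add3,r3:Add1
cycle 8: stall // r0:7,r1:8,r2:Add3,r3:Add1
cycle 9: CDB Mul1=1; stall // r0:7,r1:8,r2:Add3,r3:Add1
cycle 10: stall // r0:7,r1:8,r2:Add3,r3:Add1
cycle 11: stall // r0:7,r1:8,r2:Add3,r3:Add1
cycle 12: CDB Add2=0; issue ADD r0<-Add2 // r0:Add2,r1:8,r2:Add3,r3:Add1
cycle 13: - // r0:Add2,r1:8,r2:Add3,r3:Add1
cycle 14: - // r0:Add2,r1:8,r2:Add3,r3:Add1
cycle 15: CDB Add1=-7 // r0:Add2,r1:8,r2:Add3,r3:-7

STATUS = VALUE -7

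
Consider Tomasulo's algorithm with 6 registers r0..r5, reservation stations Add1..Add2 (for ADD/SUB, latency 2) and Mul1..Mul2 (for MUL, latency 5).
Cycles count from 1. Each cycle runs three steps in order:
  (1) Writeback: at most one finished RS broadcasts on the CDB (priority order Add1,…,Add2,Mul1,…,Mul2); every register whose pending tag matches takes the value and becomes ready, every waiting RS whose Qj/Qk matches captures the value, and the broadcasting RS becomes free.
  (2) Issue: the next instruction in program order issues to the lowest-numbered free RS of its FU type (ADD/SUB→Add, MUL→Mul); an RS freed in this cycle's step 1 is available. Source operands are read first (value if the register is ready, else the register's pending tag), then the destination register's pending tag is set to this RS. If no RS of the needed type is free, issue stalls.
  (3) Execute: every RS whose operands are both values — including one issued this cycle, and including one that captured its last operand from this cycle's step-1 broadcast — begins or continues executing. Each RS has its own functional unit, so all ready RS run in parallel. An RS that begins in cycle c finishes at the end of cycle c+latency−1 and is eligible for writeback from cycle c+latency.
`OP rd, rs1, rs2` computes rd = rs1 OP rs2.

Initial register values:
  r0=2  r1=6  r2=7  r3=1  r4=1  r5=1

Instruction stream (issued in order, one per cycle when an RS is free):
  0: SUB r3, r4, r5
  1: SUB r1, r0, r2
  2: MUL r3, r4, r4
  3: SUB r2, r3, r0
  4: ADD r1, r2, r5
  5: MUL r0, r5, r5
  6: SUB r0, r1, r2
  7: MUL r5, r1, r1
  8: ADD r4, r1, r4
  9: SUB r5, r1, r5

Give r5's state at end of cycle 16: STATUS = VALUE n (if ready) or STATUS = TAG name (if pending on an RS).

  c1: issue SUB r3<-Add1  regs: r0:2,r1:6,r2:7,r3:Add1,r4:1,r5:1
  c2: issue SUB r1<-Add2  regs: r0:2,r1:Add2,r2:7,r3:Add1,r4:1,r5:1
  c3: CDB Add1=0; issue MUL r3<-Mul1  regs: r0:2,r1:Add2,r2:7,r3:Mul1,r4:1,r5:1
  c4: CDB Add2=-5; issue SUB r2<-Add1  regs: r0:2,r1:-5,r2:Add1,r3:Mul1,r4:1,r5:1
  c5: issue ADD r1<-Add2  regs: r0:2,r1:Add2,r2:Add1,r3:Mul1,r4:1,r5:1
  c6: issue MUL r0<-Mul2  regs: r0:Mul2,r1:Add2,r2:Add1,r3:Mul1,r4:1,r5:1
  c7: stall  regs: r0:Mul2,r1:Add2,r2:Add1,r3:Mul1,r4:1,r5:1
  c8: CDB Mul1=1; stall  regs: r0:Mul2,r1:Add2,r2:Add1,r3:1,r4:1,r5:1
  c9: stall  regs: r0:Mul2,r1:Add2,r2:Add1,r3:1,r4:1,r5:1
  c10: CDB Add1=-1; issue SUB r0<-Add1  regs: r0:Add1,r1:Add2,r2:-1,r3:1,r4:1,r5:1
  c11: CDB Mul2=1; issue MUL r5<-Mul1  regs: r0:Add1,r1:Add2,r2:-1,r3:1,r4:1,r5:Mul1
  c12: CDB Add2=0; issue ADD r4<-Add2  regs: r0:Add1,r1:0,r2:-1,r3:1,r4:Add2,r5:Mul1
  c13: stall  regs: r0:Add1,r1:0,r2:-1,r3:1,r4:Add2,r5:Mul1
  c14: CDB Add1=1; issue SUB r5<-Add1  regs: r0:1,r1:0,r2:-1,r3:1,r4:Add2,r5:Add1
  c15: CDB Add2=1  regs: r0:1,r1:0,r2:-1,r3:1,r4:1,r5:Add1
  c16: -  regs: r0:1,r1:0,r2:-1,r3:1,r4:1,r5:Add1

STATUS = TAG Add1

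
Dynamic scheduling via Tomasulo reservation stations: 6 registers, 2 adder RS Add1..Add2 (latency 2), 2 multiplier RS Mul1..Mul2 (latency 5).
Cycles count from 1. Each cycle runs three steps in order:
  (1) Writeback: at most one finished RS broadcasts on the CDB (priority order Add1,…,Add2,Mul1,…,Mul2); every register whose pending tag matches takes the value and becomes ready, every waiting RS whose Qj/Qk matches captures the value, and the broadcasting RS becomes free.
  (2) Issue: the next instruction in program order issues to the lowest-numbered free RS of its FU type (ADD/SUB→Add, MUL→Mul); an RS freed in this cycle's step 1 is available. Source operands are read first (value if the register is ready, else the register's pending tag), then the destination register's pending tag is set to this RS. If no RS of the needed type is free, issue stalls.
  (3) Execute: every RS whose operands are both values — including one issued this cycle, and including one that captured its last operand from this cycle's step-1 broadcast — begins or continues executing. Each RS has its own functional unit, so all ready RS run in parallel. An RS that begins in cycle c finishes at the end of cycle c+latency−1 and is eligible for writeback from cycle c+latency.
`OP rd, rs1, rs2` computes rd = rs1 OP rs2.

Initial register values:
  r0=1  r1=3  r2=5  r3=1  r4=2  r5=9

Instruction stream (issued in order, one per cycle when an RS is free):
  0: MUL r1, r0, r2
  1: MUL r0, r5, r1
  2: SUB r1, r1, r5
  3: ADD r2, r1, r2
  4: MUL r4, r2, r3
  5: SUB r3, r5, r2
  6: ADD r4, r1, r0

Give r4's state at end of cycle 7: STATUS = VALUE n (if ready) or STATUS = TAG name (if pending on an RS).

STATUS = TAG Mul1

  c1: issue MUL r1<-Mul1  regs: r0:1,r1:Mul1,r2:5,r3:1,r4:2,r5:9
  c2: issue MUL r0<-Mul2  regs: r0:Mul2,r1:Mul1,r2:5,r3:1,r4:2,r5:9
  c3: issue SUB r1<-Add1  regs: r0:Mul2,r1:Add1,r2:5,r3:1,r4:2,r5:9
  c4: issue ADD r2<-Add2  regs: r0:Mul2,r1:Add1,r2:Add2,r3:1,r4:2,r5:9
  c5: stall  regs: r0:Mul2,r1:Add1,r2:Add2,r3:1,r4:2,r5:9
  c6: CDB Mul1=5; issue MUL r4<-Mul1  regs: r0:Mul2,r1:Add1,r2:Add2,r3:1,r4:Mul1,r5:9
  c7: stall  regs: r0:Mul2,r1:Add1,r2:Add2,r3:1,r4:Mul1,r5:9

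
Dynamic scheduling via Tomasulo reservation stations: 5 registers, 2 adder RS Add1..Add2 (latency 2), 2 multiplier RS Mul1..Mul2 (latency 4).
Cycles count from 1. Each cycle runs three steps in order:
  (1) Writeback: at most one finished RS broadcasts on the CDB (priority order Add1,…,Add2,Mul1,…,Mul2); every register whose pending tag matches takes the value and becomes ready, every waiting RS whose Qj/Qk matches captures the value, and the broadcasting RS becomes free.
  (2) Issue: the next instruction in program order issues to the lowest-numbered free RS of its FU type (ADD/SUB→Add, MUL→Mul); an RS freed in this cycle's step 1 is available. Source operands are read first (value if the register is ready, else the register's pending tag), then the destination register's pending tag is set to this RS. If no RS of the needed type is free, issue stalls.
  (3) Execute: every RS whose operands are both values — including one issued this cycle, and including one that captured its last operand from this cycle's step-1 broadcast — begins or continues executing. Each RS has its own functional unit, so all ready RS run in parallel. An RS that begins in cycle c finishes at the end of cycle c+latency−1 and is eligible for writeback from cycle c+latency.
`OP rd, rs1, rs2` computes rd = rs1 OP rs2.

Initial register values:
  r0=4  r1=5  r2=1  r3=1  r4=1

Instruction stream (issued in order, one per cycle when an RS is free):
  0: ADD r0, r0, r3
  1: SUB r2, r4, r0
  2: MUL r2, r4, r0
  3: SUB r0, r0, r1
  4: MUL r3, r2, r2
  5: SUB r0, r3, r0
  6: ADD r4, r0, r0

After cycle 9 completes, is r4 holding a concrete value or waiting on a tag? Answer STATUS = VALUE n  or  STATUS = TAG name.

  c1: issue ADD r0<-Add1  regs: r0:Add1,r1:5,r2:1,r3:1,r4:1
  c2: issue SUB r2<-Add2  regs: r0:Add1,r1:5,r2:Add2,r3:1,r4:1
  c3: CDB Add1=5; issue MUL r2<-Mul1  regs: r0:5,r1:5,r2:Mul1,r3:1,r4:1
  c4: issue SUB r0<-Add1  regs: r0:Add1,r1:5,r2:Mul1,r3:1,r4:1
  c5: CDB Add2=-4; issue MUL r3<-Mul2  regs: r0:Add1,r1:5,r2:Mul1,r3:Mul2,r4:1
  c6: CDB Add1=0; issue SUB r0<-Add1  regs: r0:Add1,r1:5,r2:Mul1,r3:Mul2,r4:1
  c7: CDB Mul1=5; issue ADD r4<-Add2  regs: r0:Add1,r1:5,r2:5,r3:Mul2,r4:Add2
  c8: -  regs: r0:Add1,r1:5,r2:5,r3:Mul2,r4:Add2
  c9: -  regs: r0:Add1,r1:5,r2:5,r3:Mul2,r4:Add2

STATUS = TAG Add2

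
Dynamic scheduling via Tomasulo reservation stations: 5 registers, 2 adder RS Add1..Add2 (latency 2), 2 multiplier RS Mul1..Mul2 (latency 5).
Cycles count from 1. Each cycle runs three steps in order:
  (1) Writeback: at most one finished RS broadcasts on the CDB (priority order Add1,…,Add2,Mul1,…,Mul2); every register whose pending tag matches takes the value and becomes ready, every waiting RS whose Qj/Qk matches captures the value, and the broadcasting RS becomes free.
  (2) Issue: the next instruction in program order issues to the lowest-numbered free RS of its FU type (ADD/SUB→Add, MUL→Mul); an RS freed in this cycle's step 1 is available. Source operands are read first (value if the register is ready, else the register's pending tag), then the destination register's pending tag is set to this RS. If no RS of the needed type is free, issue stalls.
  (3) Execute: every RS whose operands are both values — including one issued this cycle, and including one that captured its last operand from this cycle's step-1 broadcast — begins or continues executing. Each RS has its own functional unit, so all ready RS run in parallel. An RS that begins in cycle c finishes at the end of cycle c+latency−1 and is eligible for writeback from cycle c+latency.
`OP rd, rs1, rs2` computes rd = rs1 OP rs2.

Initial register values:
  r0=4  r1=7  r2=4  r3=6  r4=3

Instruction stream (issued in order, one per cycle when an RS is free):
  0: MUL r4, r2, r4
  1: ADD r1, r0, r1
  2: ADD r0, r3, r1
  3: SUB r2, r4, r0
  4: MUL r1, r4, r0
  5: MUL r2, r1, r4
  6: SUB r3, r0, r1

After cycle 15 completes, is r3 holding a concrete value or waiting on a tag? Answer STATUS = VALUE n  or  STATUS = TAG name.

STATUS = VALUE -187

  c1: issue MUL r4<-Mul1  regs: r0:4,r1:7,r2:4,r3:6,r4:Mul1
  c2: issue ADD r1<-Add1  regs: r0:4,r1:Add1,r2:4,r3:6,r4:Mul1
  c3: issue ADD r0<-Add2  regs: r0:Add2,r1:Add1,r2:4,r3:6,r4:Mul1
  c4: CDB Add1=11; issue SUB r2<-Add1  regs: r0:Add2,r1:11,r2:Add1,r3:6,r4:Mul1
  c5: issue MUL r1<-Mul2  regs: r0:Add2,r1:Mul2,r2:Add1,r3:6,r4:Mul1
  c6: CDB Add2=17; stall  regs: r0:17,r1:Mul2,r2:Add1,r3:6,r4:Mul1
  c7: CDB Mul1=12; issue MUL r2<-Mul1  regs: r0:17,r1:Mul2,r2:Mul1,r3:6,r4:12
  c8: issue SUB r3<-Add2  regs: r0:17,r1:Mul2,r2:Mul1,r3:Add2,r4:12
  c9: CDB Add1=-5  regs: r0:17,r1:Mul2,r2:Mul1,r3:Add2,r4:12
  c10: -  regs: r0:17,r1:Mul2,r2:Mul1,r3:Add2,r4:12
  c11: -  regs: r0:17,r1:Mul2,r2:Mul1,r3:Add2,r4:12
  c12: CDB Mul2=204  regs: r0:17,r1:204,r2:Mul1,r3:Add2,r4:12
  c13: -  regs: r0:17,r1:204,r2:Mul1,r3:Add2,r4:12
  c14: CDB Add2=-187  regs: r0:17,r1:204,r2:Mul1,r3:-187,r4:12
  c15: -  regs: r0:17,r1:204,r2:Mul1,r3:-187,r4:12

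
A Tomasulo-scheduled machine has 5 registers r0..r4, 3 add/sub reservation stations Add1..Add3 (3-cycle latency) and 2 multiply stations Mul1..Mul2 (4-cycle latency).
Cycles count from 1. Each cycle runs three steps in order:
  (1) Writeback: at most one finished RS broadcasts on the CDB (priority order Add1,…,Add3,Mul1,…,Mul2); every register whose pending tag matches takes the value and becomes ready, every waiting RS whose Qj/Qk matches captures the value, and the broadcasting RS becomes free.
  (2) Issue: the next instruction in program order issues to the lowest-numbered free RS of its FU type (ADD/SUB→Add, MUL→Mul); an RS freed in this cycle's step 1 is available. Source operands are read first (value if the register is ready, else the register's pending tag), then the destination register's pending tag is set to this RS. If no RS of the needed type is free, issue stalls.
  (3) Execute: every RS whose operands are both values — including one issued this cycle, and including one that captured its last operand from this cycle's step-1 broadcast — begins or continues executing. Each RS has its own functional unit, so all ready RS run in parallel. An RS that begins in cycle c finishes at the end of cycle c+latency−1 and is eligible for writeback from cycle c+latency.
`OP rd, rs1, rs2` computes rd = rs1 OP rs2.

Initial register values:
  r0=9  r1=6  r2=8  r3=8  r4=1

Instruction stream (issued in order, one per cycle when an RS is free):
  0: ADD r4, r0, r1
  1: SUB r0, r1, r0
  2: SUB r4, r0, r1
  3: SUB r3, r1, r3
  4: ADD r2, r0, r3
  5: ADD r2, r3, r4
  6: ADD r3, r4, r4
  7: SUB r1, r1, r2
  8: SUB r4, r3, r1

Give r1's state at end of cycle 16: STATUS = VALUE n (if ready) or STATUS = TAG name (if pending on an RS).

cycle 1: issue ADD r4<-Add1 // r0:9,r1:6,r2:8,r3:8,r4:Add1
cycle 2: issue SUB r0<-Add2 // r0:Add2,r1:6,r2:8,r3:8,r4:Add1
cycle 3: issue SUB r4<-Add3 // r0:Add2,r1:6,r2:8,r3:8,r4:Add3
cycle 4: CDB Add1=15; issue SUB r3<-Add1 // r0:Add2,r1:6,r2:8,r3:Add1,r4:Add3
cycle 5: CDB Add2=-3; issue ADD r2<-Add2 // r0:-3,r1:6,r2:Add2,r3:Add1,r4:Add3
cycle 6: stall // r0:-3,r1:6,r2:Add2,r3:Add1,r4:Add3
cycle 7: CDB Add1=-2; issue ADD r2<-Add1 // r0:-3,r1:6,r2:Add1,r3:-2,r4:Add3
cycle 8: CDB Add3=-9; issue ADD r3<-Add3 // r0:-3,r1:6,r2:Add1,r3:Add3,r4:-9
cycle 9: stall // r0:-3,r1:6,r2:Add1,r3:Add3,r4:-9
cycle 10: CDB Add2=-5; issue SUB r1<-Add2 // r0:-3,r1:Add2,r2:Add1,r3:Add3,r4:-9
cycle 11: CDB Add1=-11; issue SUB r4<-Add1 // r0:-3,r1:Add2,r2:-11,r3:Add3,r4:Add1
cycle 12: CDB Add3=-18 // r0:-3,r1:Add2,r2:-11,r3:-18,r4:Add1
cycle 13: - // r0:-3,r1:Add2,r2:-11,r3:-18,r4:Add1
cycle 14: CDB Add2=17 // r0:-3,r1:17,r2:-11,r3:-18,r4:Add1
cycle 15: - // r0:-3,r1:17,r2:-11,r3:-18,r4:Add1
cycle 16: - // r0:-3,r1:17,r2:-11,r3:-18,r4:Add1

STATUS = VALUE 17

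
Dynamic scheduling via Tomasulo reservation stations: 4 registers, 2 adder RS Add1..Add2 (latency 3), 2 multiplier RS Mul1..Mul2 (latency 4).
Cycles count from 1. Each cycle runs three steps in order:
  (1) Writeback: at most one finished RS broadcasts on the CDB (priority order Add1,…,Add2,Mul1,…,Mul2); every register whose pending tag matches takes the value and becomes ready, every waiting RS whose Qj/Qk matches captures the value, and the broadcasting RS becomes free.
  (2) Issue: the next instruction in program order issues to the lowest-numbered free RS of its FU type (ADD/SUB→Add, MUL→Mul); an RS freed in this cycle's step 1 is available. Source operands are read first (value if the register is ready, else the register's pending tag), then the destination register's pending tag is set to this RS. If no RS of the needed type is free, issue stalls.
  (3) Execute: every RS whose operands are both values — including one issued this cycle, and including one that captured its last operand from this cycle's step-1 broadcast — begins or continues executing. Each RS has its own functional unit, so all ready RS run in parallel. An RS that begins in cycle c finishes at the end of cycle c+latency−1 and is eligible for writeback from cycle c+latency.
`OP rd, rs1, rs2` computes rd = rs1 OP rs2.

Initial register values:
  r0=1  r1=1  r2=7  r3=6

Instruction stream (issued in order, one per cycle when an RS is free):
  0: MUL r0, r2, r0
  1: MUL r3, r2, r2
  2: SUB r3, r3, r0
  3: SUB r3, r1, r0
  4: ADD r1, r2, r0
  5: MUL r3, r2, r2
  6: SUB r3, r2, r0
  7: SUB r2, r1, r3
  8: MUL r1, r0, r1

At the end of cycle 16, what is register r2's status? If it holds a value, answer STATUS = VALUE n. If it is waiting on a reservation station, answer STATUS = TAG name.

  c1: issue MUL r0<-Mul1  regs: r0:Mul1,r1:1,r2:7,r3:6
  c2: issue MUL r3<-Mul2  regs: r0:Mul1,r1:1,r2:7,r3:Mul2
  c3: issue SUB r3<-Add1  regs: r0:Mul1,r1:1,r2:7,r3:Add1
  c4: issue SUB r3<-Add2  regs: r0:Mul1,r1:1,r2:7,r3:Add2
  c5: CDB Mul1=7; stall  regs: r0:7,r1:1,r2:7,r3:Add2
  c6: CDB Mul2=49; stall  regs: r0:7,r1:1,r2:7,r3:Add2
  c7: stall  regs: r0:7,r1:1,r2:7,r3:Add2
  c8: CDB Add2=-6; issue ADD r1<-Add2  regs: r0:7,r1:Add2,r2:7,r3:-6
  c9: CDB Add1=42; issue MUL r3<-Mul1  regs: r0:7,r1:Add2,r2:7,r3:Mul1
  c10: issue SUB r3<-Add1  regs: r0:7,r1:Add2,r2:7,r3:Add1
  c11: CDB Add2=14; issue SUB r2<-Add2  regs: r0:7,r1:14,r2:Add2,r3:Add1
  c12: issue MUL r1<-Mul2  regs: r0:7,r1:Mul2,r2:Add2,r3:Add1
  c13: CDB Add1=0  regs: r0:7,r1:Mul2,r2:Add2,r3:0
  c14: CDB Mul1=49  regs: r0:7,r1:Mul2,r2:Add2,r3:0
  c15: -  regs: r0:7,r1:Mul2,r2:Add2,r3:0
  c16: CDB Add2=14  regs: r0:7,r1:Mul2,r2:14,r3:0

STATUS = VALUE 14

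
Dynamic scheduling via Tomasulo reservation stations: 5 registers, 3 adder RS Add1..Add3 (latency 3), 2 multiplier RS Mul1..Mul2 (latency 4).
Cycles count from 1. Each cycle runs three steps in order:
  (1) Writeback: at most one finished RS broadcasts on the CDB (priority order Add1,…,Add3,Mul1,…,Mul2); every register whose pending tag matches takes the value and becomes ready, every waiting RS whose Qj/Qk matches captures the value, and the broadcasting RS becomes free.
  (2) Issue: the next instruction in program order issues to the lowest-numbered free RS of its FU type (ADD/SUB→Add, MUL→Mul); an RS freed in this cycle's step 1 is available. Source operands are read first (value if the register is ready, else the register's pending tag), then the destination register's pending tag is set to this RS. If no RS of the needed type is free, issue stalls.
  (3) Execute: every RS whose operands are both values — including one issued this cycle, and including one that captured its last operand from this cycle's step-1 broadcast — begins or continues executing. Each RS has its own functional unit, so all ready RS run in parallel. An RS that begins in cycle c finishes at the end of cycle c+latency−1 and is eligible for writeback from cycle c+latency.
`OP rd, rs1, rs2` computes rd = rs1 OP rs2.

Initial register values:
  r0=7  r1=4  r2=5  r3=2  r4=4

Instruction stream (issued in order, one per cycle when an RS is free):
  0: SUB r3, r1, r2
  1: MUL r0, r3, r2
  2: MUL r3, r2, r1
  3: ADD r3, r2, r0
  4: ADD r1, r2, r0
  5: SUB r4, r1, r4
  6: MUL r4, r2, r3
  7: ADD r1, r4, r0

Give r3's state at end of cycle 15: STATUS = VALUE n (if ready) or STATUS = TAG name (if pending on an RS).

cycle 1: issue SUB r3<-Add1 // r0:7,r1:4,r2:5,r3:Add1,r4:4
cycle 2: issue MUL r0<-Mul1 // r0:Mul1,r1:4,r2:5,r3:Add1,r4:4
cycle 3: issue MUL r3<-Mul2 // r0:Mul1,r1:4,r2:5,r3:Mul2,r4:4
cycle 4: CDB Add1=-1; issue ADD r3<-Add1 // r0:Mul1,r1:4,r2:5,r3:Add1,r4:4
cycle 5: issue ADD r1<-Add2 // r0:Mul1,r1:Add2,r2:5,r3:Add1,r4:4
cycle 6: issue SUB r4<-Add3 // r0:Mul1,r1:Add2,r2:5,r3:Add1,r4:Add3
cycle 7: CDB Mul2=20; issue MUL r4<-Mul2 // r0:Mul1,r1:Add2,r2:5,r3:Add1,r4:Mul2
cycle 8: CDB Mul1=-5; stall // r0:-5,r1:Add2,r2:5,r3:Add1,r4:Mul2
cycle 9: stall // r0:-5,r1:Add2,r2:5,r3:Add1,r4:Mul2
cycle 10: stall // r0:-5,r1:Add2,r2:5,r3:Add1,r4:Mul2
cycle 11: CDB Add1=0; issue ADD r1<-Add1 // r0:-5,r1:Add1,r2:5,r3:0,r4:Mul2
cycle 12: CDB Add2=0 // r0:-5,r1:Add1,r2:5,r3:0,r4:Mul2
cycle 13: - // r0:-5,r1:Add1,r2:5,r3:0,r4:Mul2
cycle 14: - // r0:-5,r1:Add1,r2:5,r3:0,r4:Mul2
cycle 15: CDB Add3=-4 // r0:-5,r1:Add1,r2:5,r3:0,r4:Mul2

STATUS = VALUE 0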